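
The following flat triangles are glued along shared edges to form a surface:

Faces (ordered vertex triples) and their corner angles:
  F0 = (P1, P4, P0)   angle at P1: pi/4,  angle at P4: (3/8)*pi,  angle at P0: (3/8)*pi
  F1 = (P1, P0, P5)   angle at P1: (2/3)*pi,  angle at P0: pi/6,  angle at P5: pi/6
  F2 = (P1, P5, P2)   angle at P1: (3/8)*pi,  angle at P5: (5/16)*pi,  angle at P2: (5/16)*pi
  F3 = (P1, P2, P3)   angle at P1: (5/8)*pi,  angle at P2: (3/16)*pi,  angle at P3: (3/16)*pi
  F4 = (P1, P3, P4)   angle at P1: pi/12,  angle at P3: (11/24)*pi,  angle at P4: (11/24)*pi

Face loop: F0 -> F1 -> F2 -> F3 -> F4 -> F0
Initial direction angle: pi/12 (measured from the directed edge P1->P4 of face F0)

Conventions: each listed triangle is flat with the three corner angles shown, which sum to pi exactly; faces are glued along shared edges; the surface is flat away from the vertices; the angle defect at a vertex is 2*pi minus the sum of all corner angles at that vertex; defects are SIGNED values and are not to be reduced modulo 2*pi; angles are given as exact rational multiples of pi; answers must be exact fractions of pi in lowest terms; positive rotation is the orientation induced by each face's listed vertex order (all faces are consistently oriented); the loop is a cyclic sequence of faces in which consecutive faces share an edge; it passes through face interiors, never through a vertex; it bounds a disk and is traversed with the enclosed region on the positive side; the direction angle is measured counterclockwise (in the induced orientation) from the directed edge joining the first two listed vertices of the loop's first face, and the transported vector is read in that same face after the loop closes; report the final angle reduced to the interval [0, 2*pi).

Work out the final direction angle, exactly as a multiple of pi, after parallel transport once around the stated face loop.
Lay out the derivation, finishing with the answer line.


enclosed vertex P1: corner angles sum to 2*pi, defect = 2*pi - 2*pi = 0
holonomy = initial angle + sum of enclosed defects (mod 2*pi), positive in the induced orientation
final angle = pi/12 + 0 = pi/12 (mod 2*pi)

Answer: final direction angle = pi/12


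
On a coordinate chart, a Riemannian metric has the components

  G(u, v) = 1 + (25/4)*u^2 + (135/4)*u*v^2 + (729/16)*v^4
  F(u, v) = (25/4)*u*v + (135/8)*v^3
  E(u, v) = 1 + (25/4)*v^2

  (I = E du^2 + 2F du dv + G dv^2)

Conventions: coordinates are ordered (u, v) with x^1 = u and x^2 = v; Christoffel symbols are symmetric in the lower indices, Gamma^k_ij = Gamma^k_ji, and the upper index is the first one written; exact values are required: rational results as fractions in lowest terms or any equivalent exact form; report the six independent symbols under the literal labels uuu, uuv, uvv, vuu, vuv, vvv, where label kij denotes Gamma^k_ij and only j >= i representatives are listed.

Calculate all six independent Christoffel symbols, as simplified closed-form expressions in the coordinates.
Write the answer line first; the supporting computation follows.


Answer: Gamma_uuu = 0, Gamma_uuv = 100*v/(100*u^2 + 540*u*v^2 + 729*v^4 + 100*v^2 + 16), Gamma_uvv = 540*v^2/(100*u^2 + 540*u*v^2 + 729*v^4 + 100*v^2 + 16), Gamma_vuu = 0, Gamma_vuv = (100*u + 270*v^2)/(100*u^2 + 540*u*v^2 + 729*v^4 + 100*v^2 + 16), Gamma_vvv = (540*u*v + 1458*v^3)/(100*u^2 + 540*u*v^2 + 729*v^4 + 100*v^2 + 16)

E = 1 + (25/4)*v^2; F = (25/4)*u*v + (135/8)*v^3; G = 1 + (25/4)*u^2 + (135/4)*u*v^2 + (729/16)*v^4
Gamma^k_ij = (1/2) g^{kl} (d_i g_jl + d_j g_il - d_l g_ij), with g^inv = (1/(EG-F^2)) [[G, -F], [-F, E]]
first partials: E_u = 0, E_v = (25/2)*v, F_u = (25/4)*v, F_v = (25/4)*u + (405/8)*v^2, G_u = (25/2)*u + (135/4)*v^2, G_v = (135/2)*u*v + (729/4)*v^3
D = EG - F^2 = 1 + (25/4)*v^2 + (25/4)*u^2 + (135/4)*u*v^2 + (729/16)*v^4
expanded: Gamma^u_uu = (G E_u - 2F F_u + F E_v)/(2D), Gamma^u_uv = (G E_v - F G_u)/(2D), Gamma^u_vv = (2G F_v - G G_u - F G_v)/(2D), Gamma^v_uu = (2E F_u - E E_v - F E_u)/(2D), Gamma^v_uv = (E G_u - F E_v)/(2D), Gamma^v_vv = (E G_v - 2F F_v + F G_u)/(2D); substitute and cancel common factors


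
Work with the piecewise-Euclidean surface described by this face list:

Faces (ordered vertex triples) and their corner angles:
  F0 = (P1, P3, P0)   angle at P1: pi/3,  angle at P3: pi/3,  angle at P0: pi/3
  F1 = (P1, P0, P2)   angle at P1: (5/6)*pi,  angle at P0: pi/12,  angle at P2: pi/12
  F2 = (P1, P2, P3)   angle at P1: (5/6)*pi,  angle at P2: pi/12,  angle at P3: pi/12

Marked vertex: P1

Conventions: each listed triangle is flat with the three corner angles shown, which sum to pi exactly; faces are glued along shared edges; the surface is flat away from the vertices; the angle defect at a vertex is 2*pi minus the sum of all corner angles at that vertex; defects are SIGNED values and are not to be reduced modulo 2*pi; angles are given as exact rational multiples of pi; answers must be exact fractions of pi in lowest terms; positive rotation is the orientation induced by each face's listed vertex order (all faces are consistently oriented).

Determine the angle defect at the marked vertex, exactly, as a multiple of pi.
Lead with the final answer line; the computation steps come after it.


Answer: defect(P1) = 0

Sum of corner angles at P1: 2*pi
defect = 2*pi - 2*pi


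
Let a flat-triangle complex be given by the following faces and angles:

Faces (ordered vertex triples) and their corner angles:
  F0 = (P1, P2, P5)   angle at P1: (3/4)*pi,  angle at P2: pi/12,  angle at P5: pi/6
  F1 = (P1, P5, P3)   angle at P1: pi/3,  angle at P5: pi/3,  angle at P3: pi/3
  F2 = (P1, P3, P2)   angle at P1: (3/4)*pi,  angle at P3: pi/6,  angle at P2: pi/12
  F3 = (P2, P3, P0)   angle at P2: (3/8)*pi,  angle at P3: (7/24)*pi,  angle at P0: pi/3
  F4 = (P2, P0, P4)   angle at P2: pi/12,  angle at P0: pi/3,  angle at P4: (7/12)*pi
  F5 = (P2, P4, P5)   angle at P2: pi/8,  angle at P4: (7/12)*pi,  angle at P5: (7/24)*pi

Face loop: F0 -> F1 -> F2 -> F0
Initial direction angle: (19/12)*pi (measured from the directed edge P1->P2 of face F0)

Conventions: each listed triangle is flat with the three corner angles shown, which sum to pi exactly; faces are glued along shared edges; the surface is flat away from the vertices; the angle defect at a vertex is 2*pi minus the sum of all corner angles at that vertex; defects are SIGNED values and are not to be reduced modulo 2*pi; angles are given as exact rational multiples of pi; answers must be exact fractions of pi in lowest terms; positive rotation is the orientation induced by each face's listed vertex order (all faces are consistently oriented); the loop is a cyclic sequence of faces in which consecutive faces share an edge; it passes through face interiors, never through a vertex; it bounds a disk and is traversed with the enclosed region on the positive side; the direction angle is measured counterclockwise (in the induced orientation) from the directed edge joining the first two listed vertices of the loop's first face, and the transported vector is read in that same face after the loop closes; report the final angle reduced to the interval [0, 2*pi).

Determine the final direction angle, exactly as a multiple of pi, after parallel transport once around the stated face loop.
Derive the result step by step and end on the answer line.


enclosed vertex P1: corner angles sum to (11/6)*pi, defect = 2*pi - (11/6)*pi = pi/6
holonomy = initial angle + sum of enclosed defects (mod 2*pi), positive in the induced orientation
final angle = (19/12)*pi + pi/6 = (7/4)*pi (mod 2*pi)

Answer: final direction angle = (7/4)*pi


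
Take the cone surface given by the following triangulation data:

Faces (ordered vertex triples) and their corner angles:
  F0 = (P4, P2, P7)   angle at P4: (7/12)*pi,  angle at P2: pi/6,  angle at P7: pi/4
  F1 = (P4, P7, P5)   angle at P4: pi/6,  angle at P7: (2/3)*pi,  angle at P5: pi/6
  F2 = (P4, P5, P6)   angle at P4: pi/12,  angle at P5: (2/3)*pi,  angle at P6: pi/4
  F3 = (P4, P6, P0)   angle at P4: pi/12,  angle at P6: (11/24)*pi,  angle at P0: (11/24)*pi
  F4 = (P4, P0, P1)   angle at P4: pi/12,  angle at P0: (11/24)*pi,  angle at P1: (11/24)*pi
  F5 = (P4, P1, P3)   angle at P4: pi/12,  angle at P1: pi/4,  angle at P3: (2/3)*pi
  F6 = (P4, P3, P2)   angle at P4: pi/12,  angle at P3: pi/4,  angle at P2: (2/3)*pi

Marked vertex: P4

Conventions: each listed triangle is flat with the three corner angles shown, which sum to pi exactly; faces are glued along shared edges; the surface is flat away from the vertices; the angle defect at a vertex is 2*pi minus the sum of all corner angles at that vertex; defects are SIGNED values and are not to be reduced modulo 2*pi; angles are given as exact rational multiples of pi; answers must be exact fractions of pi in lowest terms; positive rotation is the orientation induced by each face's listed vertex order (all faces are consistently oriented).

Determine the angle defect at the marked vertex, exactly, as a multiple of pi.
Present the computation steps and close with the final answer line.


Sum of corner angles at P4: (7/6)*pi
defect = 2*pi - (7/6)*pi

Answer: defect(P4) = (5/6)*pi


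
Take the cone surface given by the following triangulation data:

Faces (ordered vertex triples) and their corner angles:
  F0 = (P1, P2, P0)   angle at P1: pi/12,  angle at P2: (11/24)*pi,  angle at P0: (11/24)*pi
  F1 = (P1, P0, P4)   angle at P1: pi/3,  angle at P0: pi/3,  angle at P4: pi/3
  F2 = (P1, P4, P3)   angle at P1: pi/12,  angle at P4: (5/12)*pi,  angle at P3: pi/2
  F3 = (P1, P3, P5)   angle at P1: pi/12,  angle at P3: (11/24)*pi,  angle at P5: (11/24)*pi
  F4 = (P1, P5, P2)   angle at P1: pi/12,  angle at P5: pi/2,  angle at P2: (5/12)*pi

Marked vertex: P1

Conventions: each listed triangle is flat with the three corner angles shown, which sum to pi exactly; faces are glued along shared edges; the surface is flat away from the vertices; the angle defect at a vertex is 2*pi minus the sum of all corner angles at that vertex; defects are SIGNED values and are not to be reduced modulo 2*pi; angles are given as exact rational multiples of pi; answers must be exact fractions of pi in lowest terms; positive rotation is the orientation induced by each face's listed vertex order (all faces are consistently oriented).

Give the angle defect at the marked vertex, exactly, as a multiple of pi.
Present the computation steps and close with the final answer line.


Sum of corner angles at P1: (2/3)*pi
defect = 2*pi - (2/3)*pi

Answer: defect(P1) = (4/3)*pi


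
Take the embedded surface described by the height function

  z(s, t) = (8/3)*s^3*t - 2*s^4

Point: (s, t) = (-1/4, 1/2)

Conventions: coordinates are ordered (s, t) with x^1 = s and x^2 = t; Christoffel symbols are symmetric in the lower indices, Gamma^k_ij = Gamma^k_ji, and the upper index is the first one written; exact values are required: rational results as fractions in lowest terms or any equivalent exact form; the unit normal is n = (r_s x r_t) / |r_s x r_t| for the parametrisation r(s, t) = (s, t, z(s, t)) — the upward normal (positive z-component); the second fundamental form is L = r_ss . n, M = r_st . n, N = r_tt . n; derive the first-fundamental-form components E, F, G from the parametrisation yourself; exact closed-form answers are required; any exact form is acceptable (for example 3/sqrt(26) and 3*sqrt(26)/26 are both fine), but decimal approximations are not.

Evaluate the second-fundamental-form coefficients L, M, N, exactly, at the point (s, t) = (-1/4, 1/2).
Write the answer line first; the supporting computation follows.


Answer: L = -6*sqrt(658)/47, M = 6*sqrt(658)/329, N = 0

z_s = 3/8, z_t = -1/24, z_ss = -7/2, z_st = 1/2, z_tt = 0
E = 73/64, F = -1/64, G = 577/576; answer radicand W^2 = 329/288
unnormalised second-form numerators: l = -7/2, m = 1/2, n = 0; L = l/sqrt(329/288), and similarly M = m/sqrt(W^2), N = n/sqrt(W^2)


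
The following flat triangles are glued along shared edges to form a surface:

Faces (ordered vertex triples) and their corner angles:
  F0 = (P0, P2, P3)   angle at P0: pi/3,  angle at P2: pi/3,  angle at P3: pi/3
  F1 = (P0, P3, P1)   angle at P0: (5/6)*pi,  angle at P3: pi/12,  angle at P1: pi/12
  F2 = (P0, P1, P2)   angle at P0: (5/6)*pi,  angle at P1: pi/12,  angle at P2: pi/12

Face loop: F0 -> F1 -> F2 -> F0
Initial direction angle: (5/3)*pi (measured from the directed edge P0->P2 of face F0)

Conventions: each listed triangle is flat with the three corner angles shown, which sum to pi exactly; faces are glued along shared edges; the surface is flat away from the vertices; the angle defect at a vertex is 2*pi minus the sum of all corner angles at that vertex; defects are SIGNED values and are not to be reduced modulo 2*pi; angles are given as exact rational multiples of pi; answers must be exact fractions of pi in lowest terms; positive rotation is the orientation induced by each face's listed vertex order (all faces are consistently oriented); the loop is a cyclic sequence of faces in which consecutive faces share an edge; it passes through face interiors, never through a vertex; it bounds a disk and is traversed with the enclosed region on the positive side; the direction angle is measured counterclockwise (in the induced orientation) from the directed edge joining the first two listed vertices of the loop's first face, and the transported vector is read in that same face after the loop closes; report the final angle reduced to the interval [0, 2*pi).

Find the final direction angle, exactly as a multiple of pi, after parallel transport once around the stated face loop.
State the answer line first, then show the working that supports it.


Answer: final direction angle = (5/3)*pi

enclosed vertex P0: corner angles sum to 2*pi, defect = 2*pi - 2*pi = 0
transport around the loop rotates by the sum of enclosed defects; add to the initial angle mod 2*pi
final angle = (5/3)*pi + 0 = (5/3)*pi (mod 2*pi)


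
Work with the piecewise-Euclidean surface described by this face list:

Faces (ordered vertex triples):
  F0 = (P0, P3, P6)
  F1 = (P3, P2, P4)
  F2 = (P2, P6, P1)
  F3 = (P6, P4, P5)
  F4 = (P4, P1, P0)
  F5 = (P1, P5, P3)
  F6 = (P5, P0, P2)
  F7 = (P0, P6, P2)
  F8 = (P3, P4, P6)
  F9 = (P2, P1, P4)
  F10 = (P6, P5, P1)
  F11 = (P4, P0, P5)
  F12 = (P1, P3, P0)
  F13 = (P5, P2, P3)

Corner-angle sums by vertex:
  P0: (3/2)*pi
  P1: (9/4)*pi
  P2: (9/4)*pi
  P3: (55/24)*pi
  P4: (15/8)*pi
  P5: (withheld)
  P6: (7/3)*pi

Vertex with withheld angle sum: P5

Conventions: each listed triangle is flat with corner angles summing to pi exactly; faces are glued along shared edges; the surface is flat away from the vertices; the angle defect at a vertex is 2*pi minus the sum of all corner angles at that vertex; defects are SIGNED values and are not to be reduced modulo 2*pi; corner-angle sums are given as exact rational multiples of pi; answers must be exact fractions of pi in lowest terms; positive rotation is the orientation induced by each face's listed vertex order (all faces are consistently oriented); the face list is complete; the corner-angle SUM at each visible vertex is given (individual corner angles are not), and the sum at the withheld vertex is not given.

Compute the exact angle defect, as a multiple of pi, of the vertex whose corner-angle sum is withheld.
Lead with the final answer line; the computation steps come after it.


Answer: defect(P5) = pi/2

V = 7, E = 21, F = 14; chi = V - E + F = 0
Gauss-Bonnet: total defect = 2*pi*chi = 0; visible defects sum to -pi/2


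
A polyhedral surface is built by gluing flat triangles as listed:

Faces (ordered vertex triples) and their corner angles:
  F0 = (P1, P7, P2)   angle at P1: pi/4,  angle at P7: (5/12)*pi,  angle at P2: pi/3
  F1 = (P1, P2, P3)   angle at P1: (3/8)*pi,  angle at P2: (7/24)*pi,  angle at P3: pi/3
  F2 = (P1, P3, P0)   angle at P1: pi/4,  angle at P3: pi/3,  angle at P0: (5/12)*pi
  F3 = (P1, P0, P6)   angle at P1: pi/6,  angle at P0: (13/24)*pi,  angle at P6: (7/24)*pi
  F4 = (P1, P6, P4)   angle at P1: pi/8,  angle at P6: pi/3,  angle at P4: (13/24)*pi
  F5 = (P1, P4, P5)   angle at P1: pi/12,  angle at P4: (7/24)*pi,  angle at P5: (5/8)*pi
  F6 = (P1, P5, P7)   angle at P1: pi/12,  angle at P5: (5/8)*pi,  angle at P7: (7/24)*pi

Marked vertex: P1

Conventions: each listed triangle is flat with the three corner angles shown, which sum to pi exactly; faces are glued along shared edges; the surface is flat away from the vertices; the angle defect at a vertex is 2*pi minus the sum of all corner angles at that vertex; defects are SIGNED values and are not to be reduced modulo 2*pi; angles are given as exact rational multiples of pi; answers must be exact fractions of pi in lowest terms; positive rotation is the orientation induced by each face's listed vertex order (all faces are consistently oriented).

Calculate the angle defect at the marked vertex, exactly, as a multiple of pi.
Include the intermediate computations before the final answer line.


Sum of corner angles at P1: (4/3)*pi
defect = 2*pi - (4/3)*pi

Answer: defect(P1) = (2/3)*pi


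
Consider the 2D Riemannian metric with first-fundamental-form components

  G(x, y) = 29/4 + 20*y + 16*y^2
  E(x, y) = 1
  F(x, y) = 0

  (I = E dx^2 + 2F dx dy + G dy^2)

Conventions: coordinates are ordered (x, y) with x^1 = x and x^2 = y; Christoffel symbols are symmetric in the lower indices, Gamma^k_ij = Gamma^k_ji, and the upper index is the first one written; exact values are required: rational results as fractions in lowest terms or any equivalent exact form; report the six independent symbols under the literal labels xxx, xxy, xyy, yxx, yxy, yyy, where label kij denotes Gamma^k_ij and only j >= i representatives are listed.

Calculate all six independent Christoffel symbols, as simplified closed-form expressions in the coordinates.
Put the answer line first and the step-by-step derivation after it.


Answer: Gamma_xxx = 0, Gamma_xxy = 0, Gamma_xyy = 0, Gamma_yxx = 0, Gamma_yxy = 0, Gamma_yyy = (64*y + 40)/(64*y^2 + 80*y + 29)

E = 1; F = 0; G = 29/4 + 20*y + 16*y^2
Gamma^k_ij = (1/2) g^{kl} (d_i g_jl + d_j g_il - d_l g_ij), with g^inv = (1/(EG-F^2)) [[G, -F], [-F, E]]
first partials: E_x = 0, E_y = 0, F_x = 0, F_y = 0, G_x = 0, G_y = 20 + 32*y
D = EG - F^2 = 29/4 + 20*y + 16*y^2
expanded: Gamma^x_xx = (G E_x - 2F F_x + F E_y)/(2D), Gamma^x_xy = (G E_y - F G_x)/(2D), Gamma^x_yy = (2G F_y - G G_x - F G_y)/(2D), Gamma^y_xx = (2E F_x - E E_y - F E_x)/(2D), Gamma^y_xy = (E G_x - F E_y)/(2D), Gamma^y_yy = (E G_y - 2F F_y + F G_x)/(2D); substitute and cancel common factors


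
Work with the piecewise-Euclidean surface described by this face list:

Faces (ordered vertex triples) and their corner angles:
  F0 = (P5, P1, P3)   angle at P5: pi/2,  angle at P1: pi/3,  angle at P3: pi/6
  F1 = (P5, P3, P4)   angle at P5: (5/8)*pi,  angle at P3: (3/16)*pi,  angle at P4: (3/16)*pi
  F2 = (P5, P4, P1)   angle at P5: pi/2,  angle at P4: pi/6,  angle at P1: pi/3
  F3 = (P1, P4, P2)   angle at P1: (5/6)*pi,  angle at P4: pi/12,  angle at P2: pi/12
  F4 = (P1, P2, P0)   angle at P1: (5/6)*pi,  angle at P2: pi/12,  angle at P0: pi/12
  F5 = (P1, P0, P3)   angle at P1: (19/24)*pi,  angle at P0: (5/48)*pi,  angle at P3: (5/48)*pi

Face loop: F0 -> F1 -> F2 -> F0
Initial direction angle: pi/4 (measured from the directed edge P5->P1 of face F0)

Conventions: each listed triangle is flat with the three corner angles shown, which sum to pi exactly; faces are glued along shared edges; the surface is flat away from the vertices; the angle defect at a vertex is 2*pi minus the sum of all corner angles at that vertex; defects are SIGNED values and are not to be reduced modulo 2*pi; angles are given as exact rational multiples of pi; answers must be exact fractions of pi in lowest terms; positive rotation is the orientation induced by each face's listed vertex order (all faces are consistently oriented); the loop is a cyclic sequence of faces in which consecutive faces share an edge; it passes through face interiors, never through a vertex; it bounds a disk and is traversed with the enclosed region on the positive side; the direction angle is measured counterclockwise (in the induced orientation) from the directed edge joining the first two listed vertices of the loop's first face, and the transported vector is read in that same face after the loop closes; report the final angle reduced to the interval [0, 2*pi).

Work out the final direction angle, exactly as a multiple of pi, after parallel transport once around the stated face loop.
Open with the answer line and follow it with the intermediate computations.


Answer: final direction angle = (5/8)*pi

enclosed vertex P5: corner angles sum to (13/8)*pi, defect = 2*pi - (13/8)*pi = (3/8)*pi
adding the enclosed defects to the starting angle (mod 2*pi, induced orientation) gives the holonomy
final angle = pi/4 + (3/8)*pi = (5/8)*pi (mod 2*pi)


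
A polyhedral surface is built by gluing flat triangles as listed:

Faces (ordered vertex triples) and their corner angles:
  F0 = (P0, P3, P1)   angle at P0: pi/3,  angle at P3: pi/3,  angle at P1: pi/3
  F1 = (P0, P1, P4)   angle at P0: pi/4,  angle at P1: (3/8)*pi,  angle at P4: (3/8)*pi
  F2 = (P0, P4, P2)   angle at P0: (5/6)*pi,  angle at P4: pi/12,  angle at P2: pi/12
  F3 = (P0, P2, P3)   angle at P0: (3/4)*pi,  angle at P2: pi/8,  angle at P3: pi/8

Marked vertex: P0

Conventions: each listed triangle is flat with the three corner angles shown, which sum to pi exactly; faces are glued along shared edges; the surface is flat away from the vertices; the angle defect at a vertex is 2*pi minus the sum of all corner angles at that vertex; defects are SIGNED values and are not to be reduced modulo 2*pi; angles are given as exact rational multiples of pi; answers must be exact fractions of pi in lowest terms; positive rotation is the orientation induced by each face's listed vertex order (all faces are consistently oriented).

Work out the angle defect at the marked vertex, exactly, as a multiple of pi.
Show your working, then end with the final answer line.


Sum of corner angles at P0: (13/6)*pi
defect = 2*pi - (13/6)*pi

Answer: defect(P0) = -pi/6


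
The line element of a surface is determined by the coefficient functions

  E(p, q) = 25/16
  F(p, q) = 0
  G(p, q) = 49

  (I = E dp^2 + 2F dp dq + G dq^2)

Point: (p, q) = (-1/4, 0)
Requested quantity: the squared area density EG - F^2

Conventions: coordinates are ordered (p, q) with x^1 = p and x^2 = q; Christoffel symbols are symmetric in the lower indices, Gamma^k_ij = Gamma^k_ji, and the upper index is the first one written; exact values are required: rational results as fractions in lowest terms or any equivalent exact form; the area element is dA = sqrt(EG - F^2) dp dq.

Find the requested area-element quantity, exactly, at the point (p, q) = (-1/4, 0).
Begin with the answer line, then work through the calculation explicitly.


Answer: EG - F^2 = 1225/16

E = 25/16, F = 0, G = 49; EG - F^2 = 1225/16


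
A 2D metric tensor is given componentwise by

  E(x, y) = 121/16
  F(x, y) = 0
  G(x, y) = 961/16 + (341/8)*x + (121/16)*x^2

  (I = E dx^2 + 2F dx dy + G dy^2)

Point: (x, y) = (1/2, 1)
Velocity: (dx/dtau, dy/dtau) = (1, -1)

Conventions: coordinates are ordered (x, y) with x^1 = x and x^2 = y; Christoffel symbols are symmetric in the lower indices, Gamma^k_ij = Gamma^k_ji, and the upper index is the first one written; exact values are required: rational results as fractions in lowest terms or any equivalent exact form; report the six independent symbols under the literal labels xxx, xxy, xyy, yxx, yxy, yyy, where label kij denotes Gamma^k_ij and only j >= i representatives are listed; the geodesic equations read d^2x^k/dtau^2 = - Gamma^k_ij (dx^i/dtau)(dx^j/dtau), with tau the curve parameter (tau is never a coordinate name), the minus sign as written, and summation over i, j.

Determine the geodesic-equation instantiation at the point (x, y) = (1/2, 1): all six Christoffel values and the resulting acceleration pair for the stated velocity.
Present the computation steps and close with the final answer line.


E = 121/16, F = 0, G = 5329/64 at the point
E_x = 0, E_y = 0, F_x = 0, F_y = 0, G_x = 803/16, G_y = 0
EG - F^2 = 644809/1024;  g^inv = (1024/644809) * [[5329/64, 0], [0, 121/16]]
first-kind symbols [ij,l] = (1/2)(d_i g_jl + d_j g_il - d_l g_ij): [xx,x] = E_x/2 = 0, [xx,y] = F_x - E_y/2 = 0, [xy,x] = E_y/2 = 0, [xy,y] = G_x/2 = 803/32, [yy,x] = F_y - G_x/2 = -803/32, [yy,y] = G_y/2 = 0
Gamma^x_ij = (G*[ij,x] - F*[ij,y])/(EG - F^2), Gamma^y_ij = (E*[ij,y] - F*[ij,x])/(EG - F^2)
Gamma_xxx = 0, Gamma_xxy = 0, Gamma_xyy = -73/22, Gamma_yxx = 0, Gamma_yxy = 22/73, Gamma_yyy = 0
d^2x/dtau^2 = -(Gamma_xxx*(1)^2 + 2*Gamma_xxy*(1)*(-1) + Gamma_xyy*(-1)^2) = 73/22
d^2y/dtau^2 = -(Gamma_yxx*(1)^2 + 2*Gamma_yxy*(1)*(-1) + Gamma_yyy*(-1)^2) = 44/73

Answer: Gamma_xxx = 0, Gamma_xxy = 0, Gamma_xyy = -73/22, Gamma_yxx = 0, Gamma_yxy = 22/73, Gamma_yyy = 0; accelerations (d^2x/dtau^2, d^2y/dtau^2) = (73/22, 44/73)


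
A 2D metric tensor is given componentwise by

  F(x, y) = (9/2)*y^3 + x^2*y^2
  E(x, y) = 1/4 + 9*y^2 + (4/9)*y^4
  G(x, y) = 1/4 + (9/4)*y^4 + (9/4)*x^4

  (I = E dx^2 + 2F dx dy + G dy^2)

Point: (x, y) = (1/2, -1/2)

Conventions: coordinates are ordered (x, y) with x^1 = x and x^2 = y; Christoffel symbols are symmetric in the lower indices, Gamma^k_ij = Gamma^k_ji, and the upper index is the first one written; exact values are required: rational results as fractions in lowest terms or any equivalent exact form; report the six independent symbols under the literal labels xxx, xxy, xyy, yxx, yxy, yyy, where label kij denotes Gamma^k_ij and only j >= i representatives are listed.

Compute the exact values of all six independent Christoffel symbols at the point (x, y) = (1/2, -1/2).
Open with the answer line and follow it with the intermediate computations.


Answer: Gamma_xxx = 2800/1259, Gamma_xxy = -2498/1259, Gamma_xyy = 4977/5036, Gamma_yxx = 127400/11331, Gamma_yxy = -1018/1259, Gamma_yyy = -162/1259

E = 91/36, F = -1/2, G = 17/32 at the point
E_x = 0, E_y = -83/9, F_x = 1/4, F_y = 25/8, G_x = 9/8, G_y = -9/8
EG - F^2 = 1259/1152;  g^inv = (1152/1259) * [[17/32, 1/2], [1/2, 91/36]]
first-kind symbols [ij,l] = (1/2)(d_i g_jl + d_j g_il - d_l g_ij): [xx,x] = E_x/2 = 0, [xx,y] = F_x - E_y/2 = 175/36, [xy,x] = E_y/2 = -83/18, [xy,y] = G_x/2 = 9/16, [yy,x] = F_y - G_x/2 = 41/16, [yy,y] = G_y/2 = -9/16
Gamma^x_ij = (G*[ij,x] - F*[ij,y])/(EG - F^2), Gamma^y_ij = (E*[ij,y] - F*[ij,x])/(EG - F^2)


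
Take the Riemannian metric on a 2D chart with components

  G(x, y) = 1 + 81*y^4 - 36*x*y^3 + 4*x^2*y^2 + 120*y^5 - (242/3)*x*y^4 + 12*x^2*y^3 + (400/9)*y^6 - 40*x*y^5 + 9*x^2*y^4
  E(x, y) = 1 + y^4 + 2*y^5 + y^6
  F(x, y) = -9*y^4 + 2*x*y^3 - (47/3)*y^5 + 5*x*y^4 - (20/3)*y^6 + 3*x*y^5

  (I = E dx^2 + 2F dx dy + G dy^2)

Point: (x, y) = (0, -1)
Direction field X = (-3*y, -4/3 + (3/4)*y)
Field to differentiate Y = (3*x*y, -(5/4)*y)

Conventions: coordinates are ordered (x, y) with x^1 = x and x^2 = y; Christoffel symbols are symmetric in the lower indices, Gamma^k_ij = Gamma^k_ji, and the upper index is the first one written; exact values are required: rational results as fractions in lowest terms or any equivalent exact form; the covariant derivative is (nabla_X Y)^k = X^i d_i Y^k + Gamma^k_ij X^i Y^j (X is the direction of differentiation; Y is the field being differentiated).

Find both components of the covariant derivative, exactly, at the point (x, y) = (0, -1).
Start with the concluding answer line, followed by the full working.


Answer: (nabla_X Y)^x = -9, (nabla_X Y)^y = -445/696

E = 1, F = 0, G = 58/9 at the point
E_x = 0, E_y = 0, F_x = 0, F_y = -7/3, G_x = -14/3, G_y = 28/3
EG - F^2 = 58/9;  g^inv = (9/58) * [[58/9, 0], [0, 1]]
first-kind symbols [ij,l] = (1/2)(d_i g_jl + d_j g_il - d_l g_ij): [xx,x] = E_x/2 = 0, [xx,y] = F_x - E_y/2 = 0, [xy,x] = E_y/2 = 0, [xy,y] = G_x/2 = -7/3, [yy,x] = F_y - G_x/2 = 0, [yy,y] = G_y/2 = 14/3
Gamma^x_ij = (G*[ij,x] - F*[ij,y])/(EG - F^2), Gamma^y_ij = (E*[ij,y] - F*[ij,x])/(EG - F^2)
Gamma_xxx = 0, Gamma_xxy = 0, Gamma_xyy = 0, Gamma_yxx = 0, Gamma_yxy = -21/58, Gamma_yyy = 21/29
X = (3, -25/12), Y = (0, 5/4) at the point


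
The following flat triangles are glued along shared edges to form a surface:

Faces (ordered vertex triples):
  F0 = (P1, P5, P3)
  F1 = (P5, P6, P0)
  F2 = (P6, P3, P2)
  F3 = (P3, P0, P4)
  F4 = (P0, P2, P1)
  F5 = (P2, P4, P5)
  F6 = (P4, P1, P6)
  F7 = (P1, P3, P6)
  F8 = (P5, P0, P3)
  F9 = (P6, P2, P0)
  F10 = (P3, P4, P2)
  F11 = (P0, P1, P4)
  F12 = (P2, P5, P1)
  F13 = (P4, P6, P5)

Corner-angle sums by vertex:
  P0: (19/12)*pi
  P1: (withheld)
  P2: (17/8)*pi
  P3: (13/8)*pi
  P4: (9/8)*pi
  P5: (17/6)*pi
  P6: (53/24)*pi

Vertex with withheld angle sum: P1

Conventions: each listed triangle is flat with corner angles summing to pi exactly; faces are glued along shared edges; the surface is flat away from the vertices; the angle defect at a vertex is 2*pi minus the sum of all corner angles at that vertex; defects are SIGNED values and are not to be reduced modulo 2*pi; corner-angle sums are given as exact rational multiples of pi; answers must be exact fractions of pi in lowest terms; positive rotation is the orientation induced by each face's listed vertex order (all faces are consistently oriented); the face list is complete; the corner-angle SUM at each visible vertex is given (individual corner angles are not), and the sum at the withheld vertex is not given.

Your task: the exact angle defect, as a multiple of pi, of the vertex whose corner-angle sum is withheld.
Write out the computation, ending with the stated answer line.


V = 7, E = 21, F = 14; chi = V - E + F = 0
Gauss-Bonnet: total defect = 2*pi*chi = 0; visible defects sum to pi/2

Answer: defect(P1) = -pi/2


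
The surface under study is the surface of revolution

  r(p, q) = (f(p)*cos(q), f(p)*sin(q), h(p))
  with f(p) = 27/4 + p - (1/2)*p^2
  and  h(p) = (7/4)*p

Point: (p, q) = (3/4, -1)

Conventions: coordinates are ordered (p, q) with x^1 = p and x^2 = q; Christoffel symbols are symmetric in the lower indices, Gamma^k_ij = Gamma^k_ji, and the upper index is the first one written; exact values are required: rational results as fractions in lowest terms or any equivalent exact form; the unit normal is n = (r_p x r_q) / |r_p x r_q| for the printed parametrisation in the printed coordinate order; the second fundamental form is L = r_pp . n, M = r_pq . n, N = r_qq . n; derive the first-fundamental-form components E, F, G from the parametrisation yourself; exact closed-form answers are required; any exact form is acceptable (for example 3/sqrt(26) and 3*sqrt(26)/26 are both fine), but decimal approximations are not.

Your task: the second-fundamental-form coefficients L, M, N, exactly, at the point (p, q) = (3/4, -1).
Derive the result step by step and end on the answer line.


f = 231/32, f' = 1/4, f'' = -1, h' = 7/4, h'' = 0
E = 25/8, F = 0, G = 53361/1024; answer radicand W^2 = 25/8
unnormalised second-form numerators: l = 7/4, m = 0, n = 1617/128; L = l/sqrt(25/8), and similarly M = m/sqrt(W^2), N = n/sqrt(W^2)

Answer: L = 7*sqrt(2)/10, M = 0, N = 1617*sqrt(2)/320


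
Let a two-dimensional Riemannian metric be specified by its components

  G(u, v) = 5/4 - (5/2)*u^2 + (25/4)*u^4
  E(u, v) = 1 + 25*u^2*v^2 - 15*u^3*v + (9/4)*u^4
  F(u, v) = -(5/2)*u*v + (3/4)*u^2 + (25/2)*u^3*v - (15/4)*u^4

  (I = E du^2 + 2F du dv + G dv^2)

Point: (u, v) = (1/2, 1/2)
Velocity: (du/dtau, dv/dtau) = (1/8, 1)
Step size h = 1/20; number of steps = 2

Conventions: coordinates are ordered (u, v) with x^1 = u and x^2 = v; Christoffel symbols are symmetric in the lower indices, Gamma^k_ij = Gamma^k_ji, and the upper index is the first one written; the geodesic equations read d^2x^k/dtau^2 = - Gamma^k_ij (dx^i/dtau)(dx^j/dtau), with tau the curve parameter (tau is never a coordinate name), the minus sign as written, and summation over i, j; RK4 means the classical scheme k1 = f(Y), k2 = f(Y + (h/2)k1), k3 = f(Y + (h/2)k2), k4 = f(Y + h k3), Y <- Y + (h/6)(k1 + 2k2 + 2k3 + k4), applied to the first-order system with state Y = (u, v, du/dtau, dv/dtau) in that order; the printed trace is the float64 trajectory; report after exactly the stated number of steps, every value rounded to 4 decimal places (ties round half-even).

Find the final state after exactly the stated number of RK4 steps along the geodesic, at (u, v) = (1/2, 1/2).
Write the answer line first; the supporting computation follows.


Answer: u = 0.5110, v = 0.5998, du/dtau = 0.0968, dv/dtau = 0.9961

f(Y) = (du/dtau, dv/dtau, -Gamma^u_ij Y'^i Y'^j, -Gamma^v_ij Y'^i Y'^j) with the Gammas evaluated at the stage position; h = 0.050000; intermediate values shown to 6 dp
step 0: u = 0.5000, v = 0.5000, du/dtau = 0.1250, dv/dtau = 1.0000
step 1:
  k1: at (u, v) = (0.500000, 0.500000), (du/dtau, dv/dtau) = (0.125000, 1.000000); Gamma_uuu = 0.491228, Gamma_uuv = 1.228070, Gamma_uvv = 0.000000, Gamma_vuu = 0.070175, Gamma_vuv = 0.175439, Gamma_vvv = 0.000000; k1 = (0.125000, 1.000000, -0.314693, -0.044956)
  k2: at (u, v) = (0.503125, 0.525000), (du/dtau, dv/dtau) = (0.117133, 0.998876); Gamma_uuu = 0.551620, Gamma_uuv = 1.243850, Gamma_uvv = 0.000000, Gamma_vuu = 0.077870, Gamma_vuv = 0.175589, Gamma_vvv = 0.000000; k2 = (0.117133, 0.998876, -0.298632, -0.042156)
  k3: at (u, v) = (0.502928, 0.524972), (du/dtau, dv/dtau) = (0.117534, 0.998946); Gamma_uuu = 0.551869, Gamma_uuv = 1.243422, Gamma_uvv = 0.000000, Gamma_vuu = 0.077639, Gamma_vuv = 0.174929, Gamma_vvv = 0.000000; k3 = (0.117534, 0.998946, -0.299605, -0.042149)
  k4: at (u, v) = (0.505877, 0.549947), (du/dtau, dv/dtau) = (0.110020, 0.997893); Gamma_uuu = 0.610120, Gamma_uuv = 1.252511, Gamma_uvv = 0.000000, Gamma_vuu = 0.084675, Gamma_vuv = 0.173829, Gamma_vvv = 0.000000; k4 = (0.110020, 0.997893, -0.282406, -0.039194)
  Y <- Y + (h/6)(k1 + 2k2 + 2k3 + k4): u = 0.5059, v = 0.5499, du/dtau = 0.1101, dv/dtau = 0.9979
step 2:
  k1: at (u, v) = (0.505870, 0.549946), (du/dtau, dv/dtau) = (0.110054, 0.997894); Gamma_uuu = 0.610129, Gamma_uuv = 1.252497, Gamma_uvv = 0.000000, Gamma_vuu = 0.084666, Gamma_vuv = 0.173807, Gamma_vvv = 0.000000; k1 = (0.110054, 0.997894, -0.282493, -0.039201)
  k2: at (u, v) = (0.508621, 0.574893), (du/dtau, dv/dtau) = (0.102991, 0.996914); Gamma_uuu = 0.665930, Gamma_uuv = 1.255765, Gamma_uvv = 0.000000, Gamma_vuu = 0.090987, Gamma_vuv = 0.171577, Gamma_vvv = 0.000000; k2 = (0.102991, 0.996914, -0.264931, -0.036198)
  k3: at (u, v) = (0.508444, 0.574869), (du/dtau, dv/dtau) = (0.103430, 0.996989); Gamma_uuu = 0.666183, Gamma_uuv = 1.255426, Gamma_uvv = 0.000000, Gamma_vuu = 0.090768, Gamma_vuv = 0.171054, Gamma_vvv = 0.000000; k3 = (0.103430, 0.996989, -0.266043, -0.036249)
  k4: at (u, v) = (0.511041, 0.599796), (du/dtau, dv/dtau) = (0.096751, 0.996081); Gamma_uuu = 0.719302, Gamma_uuv = 1.253852, Gamma_uvv = 0.000000, Gamma_vuu = 0.096407, Gamma_vuv = 0.168052, Gamma_vvv = 0.000000; k4 = (0.096751, 0.996081, -0.248406, -0.033294)
  Y <- Y + (h/6)(k1 + 2k2 + 2k3 + k4): u = 0.5110, v = 0.5998, du/dtau = 0.0968, dv/dtau = 0.9961


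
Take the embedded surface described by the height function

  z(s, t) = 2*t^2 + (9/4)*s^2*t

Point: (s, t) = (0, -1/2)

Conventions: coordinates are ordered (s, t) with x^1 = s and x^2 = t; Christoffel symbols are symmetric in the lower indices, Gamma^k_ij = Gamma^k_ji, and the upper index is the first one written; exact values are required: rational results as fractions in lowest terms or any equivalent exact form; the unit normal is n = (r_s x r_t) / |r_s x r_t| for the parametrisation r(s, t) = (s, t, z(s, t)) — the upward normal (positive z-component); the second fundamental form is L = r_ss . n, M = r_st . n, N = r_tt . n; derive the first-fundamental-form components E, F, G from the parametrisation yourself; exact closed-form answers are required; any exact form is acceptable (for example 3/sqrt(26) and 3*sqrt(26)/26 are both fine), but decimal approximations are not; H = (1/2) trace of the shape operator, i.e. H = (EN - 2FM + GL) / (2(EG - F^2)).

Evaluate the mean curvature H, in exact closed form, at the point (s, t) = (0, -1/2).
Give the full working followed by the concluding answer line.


z_s = 0, z_t = -2, z_ss = -9/4, z_st = 0, z_tt = 4
E = 1, F = 0, G = 5; answer radicand W^2 = 5
unnormalised second-form numerators: l = -9/4, m = 0, n = 4; L = l/sqrt(5), and similarly M = m/sqrt(W^2), N = n/sqrt(W^2)
H = (E*n - 2*F*m + G*l) / (2*(EG - F^2)*sqrt(W^2)); E*n - 2*F*m + G*l = -29/4, EG - F^2 = 5, so H = (-29/40)/sqrt(5)

Answer: H = -29*sqrt(5)/200


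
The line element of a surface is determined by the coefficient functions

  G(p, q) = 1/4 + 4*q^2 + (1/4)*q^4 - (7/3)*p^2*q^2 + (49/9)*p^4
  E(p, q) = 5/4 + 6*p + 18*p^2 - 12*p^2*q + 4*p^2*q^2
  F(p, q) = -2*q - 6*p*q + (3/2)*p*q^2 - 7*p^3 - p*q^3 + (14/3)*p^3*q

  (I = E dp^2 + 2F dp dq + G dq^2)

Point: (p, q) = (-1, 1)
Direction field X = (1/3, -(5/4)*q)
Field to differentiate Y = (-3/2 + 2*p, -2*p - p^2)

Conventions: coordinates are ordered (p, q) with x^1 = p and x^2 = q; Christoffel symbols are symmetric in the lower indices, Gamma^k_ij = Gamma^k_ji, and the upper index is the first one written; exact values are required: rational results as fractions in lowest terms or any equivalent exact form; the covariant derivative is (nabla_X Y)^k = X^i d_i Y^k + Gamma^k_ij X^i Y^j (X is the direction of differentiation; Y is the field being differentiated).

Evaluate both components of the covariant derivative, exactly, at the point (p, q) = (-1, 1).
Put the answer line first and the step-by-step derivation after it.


Answer: (nabla_X Y)^p = 63962/3843, (nabla_X Y)^q = -2980/183

E = 21/4, F = 35/6, G = 137/18 at the point
E_p = -14, E_q = -4, F_p = -25/2, F_q = -2/3, G_p = -154/9, G_q = 13/3
EG - F^2 = 427/72;  g^inv = (72/427) * [[137/18, -35/6], [-35/6, 21/4]]
first-kind symbols [ij,l] = (1/2)(d_i g_jl + d_j g_il - d_l g_ij): [pp,p] = E_p/2 = -7, [pp,q] = F_p - E_q/2 = -21/2, [pq,p] = E_q/2 = -2, [pq,q] = G_p/2 = -77/9, [qq,p] = F_q - G_p/2 = 71/9, [qq,q] = G_q/2 = 13/6
Gamma^p_ij = (G*[ij,p] - F*[ij,q])/(EG - F^2), Gamma^q_ij = (E*[ij,q] - F*[ij,p])/(EG - F^2)
Gamma_ppp = 82/61, Gamma_ppq = 7492/1281, Gamma_pqq = 30718/3843, Gamma_qpp = -147/61, Gamma_qpq = -342/61, Gamma_qqq = -1069/183
X = (1/3, -5/4), Y = (-7/2, 1) at the point


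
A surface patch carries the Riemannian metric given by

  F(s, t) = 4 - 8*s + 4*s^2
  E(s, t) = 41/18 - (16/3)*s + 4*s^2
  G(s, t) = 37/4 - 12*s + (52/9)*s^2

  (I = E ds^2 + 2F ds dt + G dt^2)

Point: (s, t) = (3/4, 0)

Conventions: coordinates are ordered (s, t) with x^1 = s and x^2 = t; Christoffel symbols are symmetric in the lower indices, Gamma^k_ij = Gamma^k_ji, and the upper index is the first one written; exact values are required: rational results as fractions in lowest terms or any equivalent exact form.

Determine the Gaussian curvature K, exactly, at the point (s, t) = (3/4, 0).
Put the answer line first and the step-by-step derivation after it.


Answer: K = -241024/66049

E = 19/36, F = 1/4, G = 7/2, EG - F^2 = 257/144 at the point
E_s = 2/3, E_t = 0, F_s = -2, F_t = 0, G_s = -10/3, G_t = 0
E_tt = 0, F_st = 0, G_ss = 104/9
Apply the Brioschi formula K = (det M1 - det M2)/(EG - F^2)^2 over the derivative matrices of E, F, G.
M1 = [[-E_tt/2 + F_st - G_ss/2, E_s/2, F_s - E_t/2], [F_t - G_s/2, E, F], [G_t/2, F, G]] = [[-52/9, 1/3, -2], [5/3, 19/36, 1/4], [0, 1/4, 7/2]]; det M1 = -4241/324
M2 = [[0, E_t/2, G_s/2], [E_t/2, E, F], [G_s/2, F, G]] = [[0, 0, -5/3], [0, 19/36, 1/4], [-5/3, 1/4, 7/2]]; det M2 = -475/324
det M1 - det M2 = -1883/162; K = -1883/162 / (257/144)^2 = -241024/66049


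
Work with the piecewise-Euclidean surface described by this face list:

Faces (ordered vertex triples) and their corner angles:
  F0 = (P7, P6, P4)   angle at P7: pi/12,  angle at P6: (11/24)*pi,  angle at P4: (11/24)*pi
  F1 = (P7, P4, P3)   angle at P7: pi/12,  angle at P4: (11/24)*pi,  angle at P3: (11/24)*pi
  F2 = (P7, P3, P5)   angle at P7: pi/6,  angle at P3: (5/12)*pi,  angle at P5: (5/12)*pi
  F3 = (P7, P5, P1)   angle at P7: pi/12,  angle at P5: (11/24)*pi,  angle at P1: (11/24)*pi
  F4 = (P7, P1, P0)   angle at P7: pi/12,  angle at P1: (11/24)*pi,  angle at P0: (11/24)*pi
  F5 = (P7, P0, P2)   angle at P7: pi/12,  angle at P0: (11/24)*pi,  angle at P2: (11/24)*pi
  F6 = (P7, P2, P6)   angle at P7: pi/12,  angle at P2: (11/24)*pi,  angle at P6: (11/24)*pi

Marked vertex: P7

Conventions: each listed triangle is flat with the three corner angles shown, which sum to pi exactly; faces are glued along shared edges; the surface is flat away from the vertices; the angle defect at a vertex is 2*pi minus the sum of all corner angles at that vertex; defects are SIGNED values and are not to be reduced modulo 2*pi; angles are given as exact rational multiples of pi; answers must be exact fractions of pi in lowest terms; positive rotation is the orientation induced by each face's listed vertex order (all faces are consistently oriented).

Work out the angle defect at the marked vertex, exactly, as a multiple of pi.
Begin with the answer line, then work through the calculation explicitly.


Answer: defect(P7) = (4/3)*pi

Sum of corner angles at P7: (2/3)*pi
defect = 2*pi - (2/3)*pi
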